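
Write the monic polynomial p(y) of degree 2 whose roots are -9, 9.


p(y) = (y + 9)(y - 9)
Expand: y^2 - 81


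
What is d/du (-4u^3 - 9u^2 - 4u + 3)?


Apply the power rule term by term:
  d/du(-4u^3) = -12u^2
  d/du(-9u^2) = -18u
  d/du(-4u) = -4
  d/du(3) = 0
p'(u) = -12u^2 - 18u - 4


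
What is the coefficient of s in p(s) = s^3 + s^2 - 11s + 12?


Read off the coefficient of s: -11


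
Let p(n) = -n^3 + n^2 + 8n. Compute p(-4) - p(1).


p(-4) = 48
p(1) = 8
p(-4) - p(1) = 48 - 8 = 40


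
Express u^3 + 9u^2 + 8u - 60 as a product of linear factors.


Try integer roots (divisors of -60). u=-5: p(-5)=0.
Divide out (u + 5): quotient is u^2 + 4u - 12.
Factor the quadratic: (u + 6)(u - 2)
Result: (u + 5)(u + 6)(u - 2)


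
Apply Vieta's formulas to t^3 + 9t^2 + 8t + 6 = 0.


Monic cubic t^3+bt^2+ct+d=0: sum=-b, pairwise sum=c, product=-d.
b=9, c=8, d=6
r1+r2+r3 = -9
r1r2+r1r3+r2r3 = 8
r1r2r3 = -6


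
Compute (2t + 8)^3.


Expand (2t + 8)^3 by repeated multiplication:
  (2t + 8)^2 = 4t^2 + 32t + 64
= 8t^3 + 96t^2 + 384t + 512


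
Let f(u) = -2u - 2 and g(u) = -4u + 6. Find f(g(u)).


Substitute g(u) into f:
f(g(u)) = -2*(-4u + 6) + (-2)
Expand and combine: 8u - 14


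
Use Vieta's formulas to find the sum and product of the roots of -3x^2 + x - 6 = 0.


For ax^2+bx+c=0: sum = -b/a, product = c/a.
a=-3, b=1, c=-6
Sum = -(1)/-3 = 1/3
Product = (-6)/-3 = 2


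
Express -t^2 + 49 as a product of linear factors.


Roots satisfy r1 + r2 = -b/a = 0 and r1*r2 = c/a = -49.
So r1 = -7, r2 = 7.
-t^2 + 49 = -(t - r1)(t - r2) = -(t + 7)(t - 7)


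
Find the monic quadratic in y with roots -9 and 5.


p(y) = (y + 9)(y - 5)
Expand: y^2 + 4y - 45


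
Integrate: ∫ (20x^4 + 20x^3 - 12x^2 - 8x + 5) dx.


Reverse power rule on each term:
  ∫ 20x^4 dx = 4x^5
  ∫ 20x^3 dx = 5x^4
  ∫ -12x^2 dx = -4x^3
  ∫ -8x dx = -4x^2
  ∫ 5 dx = 5x
F(x) = 4x^5 + 5x^4 - 4x^3 - 4x^2 + 5x + C


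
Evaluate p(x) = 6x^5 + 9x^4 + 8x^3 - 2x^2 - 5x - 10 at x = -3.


Using direct substitution:
  6 * (-3)^5 = -1458
  9 * (-3)^4 = 729
  8 * (-3)^3 = -216
  -2 * (-3)^2 = -18
  -5 * (-3)^1 = 15
  constant: -10
Sum = -1458 + 729 - 216 - 18 + 15 - 10 = -958


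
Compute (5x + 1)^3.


Expand (5x + 1)^3 by repeated multiplication:
  (5x + 1)^2 = 25x^2 + 10x + 1
= 125x^3 + 75x^2 + 15x + 1


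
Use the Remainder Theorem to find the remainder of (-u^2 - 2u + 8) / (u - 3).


By the Remainder Theorem, the remainder equals p(3):
  -1*(3)^2 = -9
  -2*(3)^1 = -6
  constant: 8
Sum: -9 - 6 + 8 = -7


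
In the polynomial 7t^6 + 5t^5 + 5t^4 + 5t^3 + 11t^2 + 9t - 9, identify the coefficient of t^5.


Read off the coefficient of t^5: 5


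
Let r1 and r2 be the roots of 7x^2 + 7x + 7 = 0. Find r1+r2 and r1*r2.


For ax^2+bx+c=0: sum = -b/a, product = c/a.
a=7, b=7, c=7
Sum = -(7)/7 = -1
Product = (7)/7 = 1


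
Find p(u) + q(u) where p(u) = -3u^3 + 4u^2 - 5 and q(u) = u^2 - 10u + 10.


Align terms by degree and add:
  -3u^3 + 4u^2 - 5
+ u^2 - 10u + 10
= -3u^3 + 5u^2 - 10u + 5


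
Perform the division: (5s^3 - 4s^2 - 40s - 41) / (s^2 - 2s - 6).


(5s^3 - 4s^2 - 40s - 41) / (s^2 - 2s - 6)
Step 1: 5s * (s^2 - 2s - 6) = 5s^3 - 10s^2 - 30s; subtract.
Step 2: 6 * (s^2 - 2s - 6) = 6s^2 - 12s - 36; subtract.
Quotient: 5s + 6, Remainder: 2s - 5


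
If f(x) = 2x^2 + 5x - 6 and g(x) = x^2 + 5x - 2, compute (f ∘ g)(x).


Substitute g(x) into f:
f(g(x)) = 2*(x^2 + 5x - 2)^2 + 5*(x^2 + 5x - 2) + (-6)
(x^2 + 5x - 2)^2 = x^4 + 10x^3 + 21x^2 - 20x + 4
Expand and combine: 2x^4 + 20x^3 + 47x^2 - 15x - 8


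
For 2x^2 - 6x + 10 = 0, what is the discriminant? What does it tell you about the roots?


D = b^2 - 4ac = (-6)^2 - 4(2)(10) = 36 - 80 = -44
Since D < 0: two complex conjugate roots (no real roots)


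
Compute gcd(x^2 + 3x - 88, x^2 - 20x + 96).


Factor each:
  x^2 + 3x - 88 = (x - 8)(x + 11)
  x^2 - 20x + 96 = (x - 8)(x - 12)
Common monic factor: x - 8


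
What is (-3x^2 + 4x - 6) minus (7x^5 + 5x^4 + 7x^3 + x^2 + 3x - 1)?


Distribute the minus sign:
  (-3x^2 + 4x - 6)
- (7x^5 + 5x^4 + 7x^3 + x^2 + 3x - 1)
Negate second polynomial: -7x^5 - 5x^4 - 7x^3 - x^2 - 3x + 1
Add: -7x^5 - 5x^4 - 7x^3 - 4x^2 + x - 5


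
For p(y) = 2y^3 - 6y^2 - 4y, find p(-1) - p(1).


p(-1) = -4
p(1) = -8
p(-1) - p(1) = -4 + 8 = 4


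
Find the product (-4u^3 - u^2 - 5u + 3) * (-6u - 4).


Distribute each term of the first polynomial:
  (-4u^3)(-6u - 4) = 24u^4 + 16u^3
  (-u^2)(-6u - 4) = 6u^3 + 4u^2
  (-5u)(-6u - 4) = 30u^2 + 20u
  (3)(-6u - 4) = -18u - 12
Sum: 24u^4 + 22u^3 + 34u^2 + 2u - 12


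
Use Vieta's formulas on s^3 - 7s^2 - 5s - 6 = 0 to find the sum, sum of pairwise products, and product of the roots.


Monic cubic s^3+bs^2+cs+d=0: sum=-b, pairwise sum=c, product=-d.
b=-7, c=-5, d=-6
r1+r2+r3 = 7
r1r2+r1r3+r2r3 = -5
r1r2r3 = 6


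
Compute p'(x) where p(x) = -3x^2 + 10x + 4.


Apply the power rule term by term:
  d/dx(-3x^2) = -6x
  d/dx(10x) = 10
  d/dx(4) = 0
p'(x) = -6x + 10


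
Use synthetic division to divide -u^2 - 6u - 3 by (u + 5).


Synthetic division with c = -5. Coefficients: -1, -6, -3
Bring down -1.
  -1 * -5 = 5; 5 - 6 = -1
  -1 * -5 = 5; 5 - 3 = 2
Quotient: -u - 1, Remainder: 2


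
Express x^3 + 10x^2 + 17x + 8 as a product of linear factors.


Try integer roots (divisors of 8). x=-1: p(-1)=0.
Divide out (x + 1): quotient is x^2 + 9x + 8.
Factor the quadratic: (x + 8)(x + 1)
Result: (x + 1)(x + 8)(x + 1)


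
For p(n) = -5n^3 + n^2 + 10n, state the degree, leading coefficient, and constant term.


Highest power of n is 3, with coefficient -5. Constant term is 0.
Degree = 3, leading coefficient = -5, constant term = 0


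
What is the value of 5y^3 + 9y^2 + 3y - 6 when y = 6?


Using direct substitution:
  5 * (6)^3 = 1080
  9 * (6)^2 = 324
  3 * (6)^1 = 18
  constant: -6
Sum = 1080 + 324 + 18 - 6 = 1416


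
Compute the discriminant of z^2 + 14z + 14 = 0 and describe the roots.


D = b^2 - 4ac = (14)^2 - 4(1)(14) = 196 - 56 = 140
Since D > 0: two distinct irrational roots


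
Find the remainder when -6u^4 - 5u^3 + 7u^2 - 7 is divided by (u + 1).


By the Remainder Theorem, the remainder equals p(-1):
  -6*(-1)^4 = -6
  -5*(-1)^3 = 5
  7*(-1)^2 = 7
  0*(-1)^1 = 0
  constant: -7
Sum: -6 + 5 + 7 + 0 - 7 = -1


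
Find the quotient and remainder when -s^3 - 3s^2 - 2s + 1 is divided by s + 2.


(-s^3 - 3s^2 - 2s + 1) / (s + 2)
Step 1: -s^2 * (s + 2) = -s^3 - 2s^2; subtract.
Step 2: -s * (s + 2) = -s^2 - 2s; subtract.
Step 3: 0 * (s + 2) = 0; subtract.
Quotient: -s^2 - s, Remainder: 1


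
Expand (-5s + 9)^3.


Expand (-5s + 9)^3 by repeated multiplication:
  (-5s + 9)^2 = 25s^2 - 90s + 81
= -125s^3 + 675s^2 - 1215s + 729


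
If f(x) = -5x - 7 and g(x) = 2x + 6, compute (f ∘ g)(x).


Substitute g(x) into f:
f(g(x)) = -5*(2x + 6) + (-7)
Expand and combine: -10x - 37


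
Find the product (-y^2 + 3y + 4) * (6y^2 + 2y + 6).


Distribute each term of the first polynomial:
  (-y^2)(6y^2 + 2y + 6) = -6y^4 - 2y^3 - 6y^2
  (3y)(6y^2 + 2y + 6) = 18y^3 + 6y^2 + 18y
  (4)(6y^2 + 2y + 6) = 24y^2 + 8y + 24
Sum: -6y^4 + 16y^3 + 24y^2 + 26y + 24


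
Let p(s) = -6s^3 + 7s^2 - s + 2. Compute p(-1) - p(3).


p(-1) = 16
p(3) = -100
p(-1) - p(3) = 16 + 100 = 116


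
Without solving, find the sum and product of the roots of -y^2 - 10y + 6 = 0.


For ay^2+by+c=0: sum = -b/a, product = c/a.
a=-1, b=-10, c=6
Sum = -(-10)/-1 = -10
Product = (6)/-1 = -6


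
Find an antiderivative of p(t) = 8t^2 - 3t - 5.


Reverse power rule on each term:
  ∫ 8t^2 dt = (8/3)t^3
  ∫ -3t dt = -(3/2)t^2
  ∫ -5 dt = -5t
F(t) = (8/3)t^3 - (3/2)t^2 - 5t + C


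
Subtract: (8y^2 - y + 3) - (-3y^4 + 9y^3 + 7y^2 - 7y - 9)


Distribute the minus sign:
  (8y^2 - y + 3)
- (-3y^4 + 9y^3 + 7y^2 - 7y - 9)
Negate second polynomial: 3y^4 - 9y^3 - 7y^2 + 7y + 9
Add: 3y^4 - 9y^3 + y^2 + 6y + 12


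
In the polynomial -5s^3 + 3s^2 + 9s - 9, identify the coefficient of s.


Read off the coefficient of s: 9


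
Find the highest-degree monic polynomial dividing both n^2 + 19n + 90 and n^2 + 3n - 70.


Factor each:
  n^2 + 19n + 90 = (n + 10)(n + 9)
  n^2 + 3n - 70 = (n + 10)(n - 7)
Common monic factor: n + 10


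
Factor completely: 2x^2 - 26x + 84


Roots satisfy r1 + r2 = -b/a = 13 and r1*r2 = c/a = 42.
So r1 = 7, r2 = 6.
2x^2 - 26x + 84 = 2(x - r1)(x - r2) = 2(x - 7)(x - 6)


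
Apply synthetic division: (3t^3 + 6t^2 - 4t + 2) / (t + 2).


Synthetic division with c = -2. Coefficients: 3, 6, -4, 2
Bring down 3.
  3 * -2 = -6; -6 + 6 = 0
  0 * -2 = 0; 0 - 4 = -4
  -4 * -2 = 8; 8 + 2 = 10
Quotient: 3t^2 - 4, Remainder: 10


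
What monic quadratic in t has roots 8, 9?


p(t) = (t - 8)(t - 9)
Expand: t^2 - 17t + 72


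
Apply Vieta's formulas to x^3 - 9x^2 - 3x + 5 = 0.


Monic cubic x^3+bx^2+cx+d=0: sum=-b, pairwise sum=c, product=-d.
b=-9, c=-3, d=5
r1+r2+r3 = 9
r1r2+r1r3+r2r3 = -3
r1r2r3 = -5


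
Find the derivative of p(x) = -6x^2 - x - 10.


Apply the power rule term by term:
  d/dx(-6x^2) = -12x
  d/dx(-x) = -1
  d/dx(-10) = 0
p'(x) = -12x - 1


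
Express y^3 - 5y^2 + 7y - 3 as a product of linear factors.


Try integer roots (divisors of -3). y=3: p(3)=0.
Divide out (y - 3): quotient is y^2 - 2y + 1.
Factor the quadratic: (y - 1)(y - 1)
Result: (y - 3)(y - 1)(y - 1)


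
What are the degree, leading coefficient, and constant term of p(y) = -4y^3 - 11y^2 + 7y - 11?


Highest power of y is 3, with coefficient -4. Constant term is -11.
Degree = 3, leading coefficient = -4, constant term = -11


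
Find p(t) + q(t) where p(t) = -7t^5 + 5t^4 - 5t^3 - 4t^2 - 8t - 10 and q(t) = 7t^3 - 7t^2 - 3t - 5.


Align terms by degree and add:
  -7t^5 + 5t^4 - 5t^3 - 4t^2 - 8t - 10
+ 7t^3 - 7t^2 - 3t - 5
= -7t^5 + 5t^4 + 2t^3 - 11t^2 - 11t - 15


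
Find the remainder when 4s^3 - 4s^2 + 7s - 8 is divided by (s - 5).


By the Remainder Theorem, the remainder equals p(5):
  4*(5)^3 = 500
  -4*(5)^2 = -100
  7*(5)^1 = 35
  constant: -8
Sum: 500 - 100 + 35 - 8 = 427


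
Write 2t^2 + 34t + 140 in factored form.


Roots satisfy r1 + r2 = -b/a = -17 and r1*r2 = c/a = 70.
So r1 = -10, r2 = -7.
2t^2 + 34t + 140 = 2(t - r1)(t - r2) = 2(t + 10)(t + 7)


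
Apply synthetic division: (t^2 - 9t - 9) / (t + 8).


Synthetic division with c = -8. Coefficients: 1, -9, -9
Bring down 1.
  1 * -8 = -8; -8 - 9 = -17
  -17 * -8 = 136; 136 - 9 = 127
Quotient: t - 17, Remainder: 127


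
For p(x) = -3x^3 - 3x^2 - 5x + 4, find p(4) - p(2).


p(4) = -256
p(2) = -42
p(4) - p(2) = -256 + 42 = -214


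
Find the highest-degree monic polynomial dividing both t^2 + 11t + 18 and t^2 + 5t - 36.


Factor each:
  t^2 + 11t + 18 = (t + 9)(t + 2)
  t^2 + 5t - 36 = (t + 9)(t - 4)
Common monic factor: t + 9


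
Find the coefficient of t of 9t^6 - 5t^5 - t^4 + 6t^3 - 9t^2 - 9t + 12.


Read off the coefficient of t: -9


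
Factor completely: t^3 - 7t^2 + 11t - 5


Try integer roots (divisors of -5). t=5: p(5)=0.
Divide out (t - 5): quotient is t^2 - 2t + 1.
Factor the quadratic: (t - 1)(t - 1)
Result: (t - 5)(t - 1)(t - 1)


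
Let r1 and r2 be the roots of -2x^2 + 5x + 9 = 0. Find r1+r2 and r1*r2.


For ax^2+bx+c=0: sum = -b/a, product = c/a.
a=-2, b=5, c=9
Sum = -(5)/-2 = 5/2
Product = (9)/-2 = -9/2


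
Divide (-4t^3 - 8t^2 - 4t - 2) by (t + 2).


(-4t^3 - 8t^2 - 4t - 2) / (t + 2)
Step 1: -4t^2 * (t + 2) = -4t^3 - 8t^2; subtract.
Step 2: 0 * (t + 2) = 0; subtract.
Step 3: -4 * (t + 2) = -4t - 8; subtract.
Quotient: -4t^2 - 4, Remainder: 6


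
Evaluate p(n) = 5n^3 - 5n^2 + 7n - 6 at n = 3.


Using direct substitution:
  5 * (3)^3 = 135
  -5 * (3)^2 = -45
  7 * (3)^1 = 21
  constant: -6
Sum = 135 - 45 + 21 - 6 = 105


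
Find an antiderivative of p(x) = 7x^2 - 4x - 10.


Reverse power rule on each term:
  ∫ 7x^2 dx = (7/3)x^3
  ∫ -4x dx = -2x^2
  ∫ -10 dx = -10x
F(x) = (7/3)x^3 - 2x^2 - 10x + C


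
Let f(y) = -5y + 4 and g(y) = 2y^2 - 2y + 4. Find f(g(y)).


Substitute g(y) into f:
f(g(y)) = -5*(2y^2 - 2y + 4) + 4
Expand and combine: -10y^2 + 10y - 16


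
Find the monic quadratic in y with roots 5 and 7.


p(y) = (y - 5)(y - 7)
Expand: y^2 - 12y + 35


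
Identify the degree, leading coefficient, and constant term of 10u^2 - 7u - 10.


Highest power of u is 2, with coefficient 10. Constant term is -10.
Degree = 2, leading coefficient = 10, constant term = -10


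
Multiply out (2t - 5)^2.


Expand (2t - 5)^2 by repeated multiplication:
= 4t^2 - 20t + 25


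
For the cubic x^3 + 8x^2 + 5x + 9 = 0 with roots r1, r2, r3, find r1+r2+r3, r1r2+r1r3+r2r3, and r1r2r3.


Monic cubic x^3+bx^2+cx+d=0: sum=-b, pairwise sum=c, product=-d.
b=8, c=5, d=9
r1+r2+r3 = -8
r1r2+r1r3+r2r3 = 5
r1r2r3 = -9


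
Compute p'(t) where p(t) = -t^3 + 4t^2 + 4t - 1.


Apply the power rule term by term:
  d/dt(-t^3) = -3t^2
  d/dt(4t^2) = 8t
  d/dt(4t) = 4
  d/dt(-1) = 0
p'(t) = -3t^2 + 8t + 4


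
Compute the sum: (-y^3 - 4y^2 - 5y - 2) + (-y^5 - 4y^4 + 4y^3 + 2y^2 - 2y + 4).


Align terms by degree and add:
  -y^3 - 4y^2 - 5y - 2
  -y^5 - 4y^4 + 4y^3 + 2y^2 - 2y + 4
= -y^5 - 4y^4 + 3y^3 - 2y^2 - 7y + 2


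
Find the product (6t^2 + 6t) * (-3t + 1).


Distribute each term of the first polynomial:
  (6t^2)(-3t + 1) = -18t^3 + 6t^2
  (6t)(-3t + 1) = -18t^2 + 6t
Sum: -18t^3 - 12t^2 + 6t


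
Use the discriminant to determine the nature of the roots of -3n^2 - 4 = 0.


D = b^2 - 4ac = (0)^2 - 4(-3)(-4) = 0 - 48 = -48
Since D < 0: two complex conjugate roots (no real roots)


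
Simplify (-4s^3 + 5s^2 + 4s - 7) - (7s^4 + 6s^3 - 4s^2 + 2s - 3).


Distribute the minus sign:
  (-4s^3 + 5s^2 + 4s - 7)
- (7s^4 + 6s^3 - 4s^2 + 2s - 3)
Negate second polynomial: -7s^4 - 6s^3 + 4s^2 - 2s + 3
Add: -7s^4 - 10s^3 + 9s^2 + 2s - 4


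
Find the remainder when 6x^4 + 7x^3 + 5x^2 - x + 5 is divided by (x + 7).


By the Remainder Theorem, the remainder equals p(-7):
  6*(-7)^4 = 14406
  7*(-7)^3 = -2401
  5*(-7)^2 = 245
  -1*(-7)^1 = 7
  constant: 5
Sum: 14406 - 2401 + 245 + 7 + 5 = 12262


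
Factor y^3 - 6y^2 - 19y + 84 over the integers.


Try integer roots (divisors of 84). y=3: p(3)=0.
Divide out (y - 3): quotient is y^2 - 3y - 28.
Factor the quadratic: (y + 4)(y - 7)
Result: (y - 3)(y + 4)(y - 7)


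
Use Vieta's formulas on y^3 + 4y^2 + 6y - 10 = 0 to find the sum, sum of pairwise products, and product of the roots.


Monic cubic y^3+by^2+cy+d=0: sum=-b, pairwise sum=c, product=-d.
b=4, c=6, d=-10
r1+r2+r3 = -4
r1r2+r1r3+r2r3 = 6
r1r2r3 = 10


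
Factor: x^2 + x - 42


Roots satisfy r1 + r2 = -b/a = -1 and r1*r2 = c/a = -42.
So r1 = 6, r2 = -7.
x^2 + x - 42 = (x - r1)(x - r2) = (x - 6)(x + 7)


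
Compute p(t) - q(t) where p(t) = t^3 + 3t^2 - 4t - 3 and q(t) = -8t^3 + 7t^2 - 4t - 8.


Distribute the minus sign:
  (t^3 + 3t^2 - 4t - 3)
- (-8t^3 + 7t^2 - 4t - 8)
Negate second polynomial: 8t^3 - 7t^2 + 4t + 8
Add: 9t^3 - 4t^2 + 5


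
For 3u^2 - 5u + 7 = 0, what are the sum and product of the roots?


For au^2+bu+c=0: sum = -b/a, product = c/a.
a=3, b=-5, c=7
Sum = -(-5)/3 = 5/3
Product = (7)/3 = 7/3


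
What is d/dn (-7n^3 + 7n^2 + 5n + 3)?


Apply the power rule term by term:
  d/dn(-7n^3) = -21n^2
  d/dn(7n^2) = 14n
  d/dn(5n) = 5
  d/dn(3) = 0
p'(n) = -21n^2 + 14n + 5


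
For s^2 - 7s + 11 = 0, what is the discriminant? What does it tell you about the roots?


D = b^2 - 4ac = (-7)^2 - 4(1)(11) = 49 - 44 = 5
Since D > 0: two distinct irrational roots


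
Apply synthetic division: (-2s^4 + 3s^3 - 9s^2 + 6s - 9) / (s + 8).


Synthetic division with c = -8. Coefficients: -2, 3, -9, 6, -9
Bring down -2.
  -2 * -8 = 16; 16 + 3 = 19
  19 * -8 = -152; -152 - 9 = -161
  -161 * -8 = 1288; 1288 + 6 = 1294
  1294 * -8 = -10352; -10352 - 9 = -10361
Quotient: -2s^3 + 19s^2 - 161s + 1294, Remainder: -10361


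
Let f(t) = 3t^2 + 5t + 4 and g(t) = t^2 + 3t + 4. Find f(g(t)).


Substitute g(t) into f:
f(g(t)) = 3*(t^2 + 3t + 4)^2 + 5*(t^2 + 3t + 4) + 4
(t^2 + 3t + 4)^2 = t^4 + 6t^3 + 17t^2 + 24t + 16
Expand and combine: 3t^4 + 18t^3 + 56t^2 + 87t + 72


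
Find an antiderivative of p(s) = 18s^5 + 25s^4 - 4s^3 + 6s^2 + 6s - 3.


Reverse power rule on each term:
  ∫ 18s^5 ds = 3s^6
  ∫ 25s^4 ds = 5s^5
  ∫ -4s^3 ds = -s^4
  ∫ 6s^2 ds = 2s^3
  ∫ 6s ds = 3s^2
  ∫ -3 ds = -3s
F(s) = 3s^6 + 5s^5 - s^4 + 2s^3 + 3s^2 - 3s + C


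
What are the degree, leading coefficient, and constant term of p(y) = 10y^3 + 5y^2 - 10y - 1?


Highest power of y is 3, with coefficient 10. Constant term is -1.
Degree = 3, leading coefficient = 10, constant term = -1


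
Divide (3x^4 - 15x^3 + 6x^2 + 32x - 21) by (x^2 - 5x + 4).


(3x^4 - 15x^3 + 6x^2 + 32x - 21) / (x^2 - 5x + 4)
Step 1: 3x^2 * (x^2 - 5x + 4) = 3x^4 - 15x^3 + 12x^2; subtract.
Step 2: 0 * (x^2 - 5x + 4) = 0; subtract.
Step 3: -6 * (x^2 - 5x + 4) = -6x^2 + 30x - 24; subtract.
Quotient: 3x^2 - 6, Remainder: 2x + 3


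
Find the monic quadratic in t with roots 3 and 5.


p(t) = (t - 3)(t - 5)
Expand: t^2 - 8t + 15


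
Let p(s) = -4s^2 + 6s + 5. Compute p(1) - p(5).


p(1) = 7
p(5) = -65
p(1) - p(5) = 7 + 65 = 72


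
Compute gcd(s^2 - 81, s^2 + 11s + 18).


Factor each:
  s^2 - 81 = (s + 9)(s - 9)
  s^2 + 11s + 18 = (s + 9)(s + 2)
Common monic factor: s + 9


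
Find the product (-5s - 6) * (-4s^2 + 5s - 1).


Distribute each term of the first polynomial:
  (-5s)(-4s^2 + 5s - 1) = 20s^3 - 25s^2 + 5s
  (-6)(-4s^2 + 5s - 1) = 24s^2 - 30s + 6
Sum: 20s^3 - s^2 - 25s + 6


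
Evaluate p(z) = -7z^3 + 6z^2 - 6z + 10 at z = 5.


Using direct substitution:
  -7 * (5)^3 = -875
  6 * (5)^2 = 150
  -6 * (5)^1 = -30
  constant: 10
Sum = -875 + 150 - 30 + 10 = -745


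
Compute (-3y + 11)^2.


Expand (-3y + 11)^2 by repeated multiplication:
= 9y^2 - 66y + 121


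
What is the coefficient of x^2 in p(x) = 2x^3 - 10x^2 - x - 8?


Read off the coefficient of x^2: -10


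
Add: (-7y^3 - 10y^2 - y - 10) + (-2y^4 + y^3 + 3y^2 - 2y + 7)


Align terms by degree and add:
  -7y^3 - 10y^2 - y - 10
  -2y^4 + y^3 + 3y^2 - 2y + 7
= -2y^4 - 6y^3 - 7y^2 - 3y - 3


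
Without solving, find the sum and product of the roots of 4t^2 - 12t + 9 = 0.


For at^2+bt+c=0: sum = -b/a, product = c/a.
a=4, b=-12, c=9
Sum = -(-12)/4 = 3
Product = (9)/4 = 9/4


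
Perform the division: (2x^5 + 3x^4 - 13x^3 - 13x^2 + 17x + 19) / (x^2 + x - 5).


(2x^5 + 3x^4 - 13x^3 - 13x^2 + 17x + 19) / (x^2 + x - 5)
Step 1: 2x^3 * (x^2 + x - 5) = 2x^5 + 2x^4 - 10x^3; subtract.
Step 2: x^2 * (x^2 + x - 5) = x^4 + x^3 - 5x^2; subtract.
Step 3: -4x * (x^2 + x - 5) = -4x^3 - 4x^2 + 20x; subtract.
Step 4: -4 * (x^2 + x - 5) = -4x^2 - 4x + 20; subtract.
Quotient: 2x^3 + x^2 - 4x - 4, Remainder: x - 1


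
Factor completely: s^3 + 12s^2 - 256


Try integer roots (divisors of -256). s=-8: p(-8)=0.
Divide out (s + 8): quotient is s^2 + 4s - 32.
Factor the quadratic: (s + 8)(s - 4)
Result: (s + 8)(s + 8)(s - 4)


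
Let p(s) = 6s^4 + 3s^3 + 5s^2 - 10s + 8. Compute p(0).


Using direct substitution:
  6 * (0)^4 = 0
  3 * (0)^3 = 0
  5 * (0)^2 = 0
  -10 * (0)^1 = 0
  constant: 8
Sum = 0 + 0 + 0 + 0 + 8 = 8


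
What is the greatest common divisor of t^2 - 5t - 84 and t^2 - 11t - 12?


Factor each:
  t^2 - 5t - 84 = (t - 12)(t + 7)
  t^2 - 11t - 12 = (t - 12)(t + 1)
Common monic factor: t - 12


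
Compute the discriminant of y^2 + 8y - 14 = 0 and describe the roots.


D = b^2 - 4ac = (8)^2 - 4(1)(-14) = 64 + 56 = 120
Since D > 0: two distinct irrational roots


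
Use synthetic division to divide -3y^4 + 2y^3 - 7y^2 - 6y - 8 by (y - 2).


Synthetic division with c = 2. Coefficients: -3, 2, -7, -6, -8
Bring down -3.
  -3 * 2 = -6; -6 + 2 = -4
  -4 * 2 = -8; -8 - 7 = -15
  -15 * 2 = -30; -30 - 6 = -36
  -36 * 2 = -72; -72 - 8 = -80
Quotient: -3y^3 - 4y^2 - 15y - 36, Remainder: -80


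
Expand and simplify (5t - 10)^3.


Expand (5t - 10)^3 by repeated multiplication:
  (5t - 10)^2 = 25t^2 - 100t + 100
= 125t^3 - 750t^2 + 1500t - 1000


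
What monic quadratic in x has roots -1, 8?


p(x) = (x + 1)(x - 8)
Expand: x^2 - 7x - 8


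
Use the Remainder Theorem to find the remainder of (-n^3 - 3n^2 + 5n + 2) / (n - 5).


By the Remainder Theorem, the remainder equals p(5):
  -1*(5)^3 = -125
  -3*(5)^2 = -75
  5*(5)^1 = 25
  constant: 2
Sum: -125 - 75 + 25 + 2 = -173


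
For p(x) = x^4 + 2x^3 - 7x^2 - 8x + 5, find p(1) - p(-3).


p(1) = -7
p(-3) = -7
p(1) - p(-3) = -7 + 7 = 0


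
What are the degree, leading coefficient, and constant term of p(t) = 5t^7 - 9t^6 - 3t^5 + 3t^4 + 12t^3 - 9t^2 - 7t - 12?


Highest power of t is 7, with coefficient 5. Constant term is -12.
Degree = 7, leading coefficient = 5, constant term = -12


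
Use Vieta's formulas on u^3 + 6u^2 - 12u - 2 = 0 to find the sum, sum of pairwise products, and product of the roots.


Monic cubic u^3+bu^2+cu+d=0: sum=-b, pairwise sum=c, product=-d.
b=6, c=-12, d=-2
r1+r2+r3 = -6
r1r2+r1r3+r2r3 = -12
r1r2r3 = 2


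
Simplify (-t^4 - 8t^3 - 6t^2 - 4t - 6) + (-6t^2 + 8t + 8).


Align terms by degree and add:
  -t^4 - 8t^3 - 6t^2 - 4t - 6
  -6t^2 + 8t + 8
= -t^4 - 8t^3 - 12t^2 + 4t + 2


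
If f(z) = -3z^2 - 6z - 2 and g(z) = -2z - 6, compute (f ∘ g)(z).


Substitute g(z) into f:
f(g(z)) = -3*(-2z - 6)^2 + (-6)*(-2z - 6) + (-2)
(-2z - 6)^2 = 4z^2 + 24z + 36
Expand and combine: -12z^2 - 60z - 74


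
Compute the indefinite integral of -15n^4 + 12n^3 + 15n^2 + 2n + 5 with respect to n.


Reverse power rule on each term:
  ∫ -15n^4 dn = -3n^5
  ∫ 12n^3 dn = 3n^4
  ∫ 15n^2 dn = 5n^3
  ∫ 2n dn = n^2
  ∫ 5 dn = 5n
F(n) = -3n^5 + 3n^4 + 5n^3 + n^2 + 5n + C


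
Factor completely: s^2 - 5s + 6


Roots satisfy r1 + r2 = -b/a = 5 and r1*r2 = c/a = 6.
So r1 = 3, r2 = 2.
s^2 - 5s + 6 = (s - r1)(s - r2) = (s - 3)(s - 2)


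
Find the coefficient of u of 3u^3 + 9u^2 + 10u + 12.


Read off the coefficient of u: 10


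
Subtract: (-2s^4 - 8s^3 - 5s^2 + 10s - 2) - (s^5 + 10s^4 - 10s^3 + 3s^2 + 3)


Distribute the minus sign:
  (-2s^4 - 8s^3 - 5s^2 + 10s - 2)
- (s^5 + 10s^4 - 10s^3 + 3s^2 + 3)
Negate second polynomial: -s^5 - 10s^4 + 10s^3 - 3s^2 - 3
Add: -s^5 - 12s^4 + 2s^3 - 8s^2 + 10s - 5


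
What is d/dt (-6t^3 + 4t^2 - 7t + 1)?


Apply the power rule term by term:
  d/dt(-6t^3) = -18t^2
  d/dt(4t^2) = 8t
  d/dt(-7t) = -7
  d/dt(1) = 0
p'(t) = -18t^2 + 8t - 7


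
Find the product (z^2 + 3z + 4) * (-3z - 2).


Distribute each term of the first polynomial:
  (z^2)(-3z - 2) = -3z^3 - 2z^2
  (3z)(-3z - 2) = -9z^2 - 6z
  (4)(-3z - 2) = -12z - 8
Sum: -3z^3 - 11z^2 - 18z - 8


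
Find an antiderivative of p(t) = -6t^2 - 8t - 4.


Reverse power rule on each term:
  ∫ -6t^2 dt = -2t^3
  ∫ -8t dt = -4t^2
  ∫ -4 dt = -4t
F(t) = -2t^3 - 4t^2 - 4t + C


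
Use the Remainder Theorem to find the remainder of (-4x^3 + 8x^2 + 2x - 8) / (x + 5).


By the Remainder Theorem, the remainder equals p(-5):
  -4*(-5)^3 = 500
  8*(-5)^2 = 200
  2*(-5)^1 = -10
  constant: -8
Sum: 500 + 200 - 10 - 8 = 682


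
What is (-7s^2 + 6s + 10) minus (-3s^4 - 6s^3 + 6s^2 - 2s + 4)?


Distribute the minus sign:
  (-7s^2 + 6s + 10)
- (-3s^4 - 6s^3 + 6s^2 - 2s + 4)
Negate second polynomial: 3s^4 + 6s^3 - 6s^2 + 2s - 4
Add: 3s^4 + 6s^3 - 13s^2 + 8s + 6


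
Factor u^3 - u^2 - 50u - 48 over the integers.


Try integer roots (divisors of -48). u=8: p(8)=0.
Divide out (u - 8): quotient is u^2 + 7u + 6.
Factor the quadratic: (u + 1)(u + 6)
Result: (u - 8)(u + 1)(u + 6)


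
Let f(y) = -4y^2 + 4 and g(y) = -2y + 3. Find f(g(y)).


Substitute g(y) into f:
f(g(y)) = -4*(-2y + 3)^2 + 4
(-2y + 3)^2 = 4y^2 - 12y + 9
Expand and combine: -16y^2 + 48y - 32


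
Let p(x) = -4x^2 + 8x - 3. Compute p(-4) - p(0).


p(-4) = -99
p(0) = -3
p(-4) - p(0) = -99 + 3 = -96


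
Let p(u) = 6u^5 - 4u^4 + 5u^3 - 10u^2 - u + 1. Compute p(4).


Using direct substitution:
  6 * (4)^5 = 6144
  -4 * (4)^4 = -1024
  5 * (4)^3 = 320
  -10 * (4)^2 = -160
  -1 * (4)^1 = -4
  constant: 1
Sum = 6144 - 1024 + 320 - 160 - 4 + 1 = 5277


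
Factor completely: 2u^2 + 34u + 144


Roots satisfy r1 + r2 = -b/a = -17 and r1*r2 = c/a = 72.
So r1 = -9, r2 = -8.
2u^2 + 34u + 144 = 2(u - r1)(u - r2) = 2(u + 9)(u + 8)


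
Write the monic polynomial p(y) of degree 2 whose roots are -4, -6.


p(y) = (y + 4)(y + 6)
Expand: y^2 + 10y + 24


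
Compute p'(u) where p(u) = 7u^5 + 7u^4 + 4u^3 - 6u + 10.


Apply the power rule term by term:
  d/du(7u^5) = 35u^4
  d/du(7u^4) = 28u^3
  d/du(4u^3) = 12u^2
  d/du(-6u) = -6
  d/du(10) = 0
p'(u) = 35u^4 + 28u^3 + 12u^2 - 6


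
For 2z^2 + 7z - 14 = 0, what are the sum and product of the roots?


For az^2+bz+c=0: sum = -b/a, product = c/a.
a=2, b=7, c=-14
Sum = -(7)/2 = -7/2
Product = (-14)/2 = -7


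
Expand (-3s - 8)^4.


Expand (-3s - 8)^4 by repeated multiplication:
  (-3s - 8)^2 = 9s^2 + 48s + 64
  (-3s - 8)^3 = -27s^3 - 216s^2 - 576s - 512
= 81s^4 + 864s^3 + 3456s^2 + 6144s + 4096


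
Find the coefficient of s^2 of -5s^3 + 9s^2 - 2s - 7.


Read off the coefficient of s^2: 9


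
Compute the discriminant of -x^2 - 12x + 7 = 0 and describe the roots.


D = b^2 - 4ac = (-12)^2 - 4(-1)(7) = 144 + 28 = 172
Since D > 0: two distinct irrational roots


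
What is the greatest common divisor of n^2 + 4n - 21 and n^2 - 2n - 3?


Factor each:
  n^2 + 4n - 21 = (n - 3)(n + 7)
  n^2 - 2n - 3 = (n - 3)(n + 1)
Common monic factor: n - 3


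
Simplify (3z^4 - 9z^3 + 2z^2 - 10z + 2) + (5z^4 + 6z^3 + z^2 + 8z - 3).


Align terms by degree and add:
  3z^4 - 9z^3 + 2z^2 - 10z + 2
+ 5z^4 + 6z^3 + z^2 + 8z - 3
= 8z^4 - 3z^3 + 3z^2 - 2z - 1


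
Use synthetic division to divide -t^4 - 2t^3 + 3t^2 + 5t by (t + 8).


Synthetic division with c = -8. Coefficients: -1, -2, 3, 5, 0
Bring down -1.
  -1 * -8 = 8; 8 - 2 = 6
  6 * -8 = -48; -48 + 3 = -45
  -45 * -8 = 360; 360 + 5 = 365
  365 * -8 = -2920; -2920 + 0 = -2920
Quotient: -t^3 + 6t^2 - 45t + 365, Remainder: -2920


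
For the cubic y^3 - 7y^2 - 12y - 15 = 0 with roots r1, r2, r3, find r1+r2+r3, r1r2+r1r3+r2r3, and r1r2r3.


Monic cubic y^3+by^2+cy+d=0: sum=-b, pairwise sum=c, product=-d.
b=-7, c=-12, d=-15
r1+r2+r3 = 7
r1r2+r1r3+r2r3 = -12
r1r2r3 = 15


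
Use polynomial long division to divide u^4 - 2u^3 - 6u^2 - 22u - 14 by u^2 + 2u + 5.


(u^4 - 2u^3 - 6u^2 - 22u - 14) / (u^2 + 2u + 5)
Step 1: u^2 * (u^2 + 2u + 5) = u^4 + 2u^3 + 5u^2; subtract.
Step 2: -4u * (u^2 + 2u + 5) = -4u^3 - 8u^2 - 20u; subtract.
Step 3: -3 * (u^2 + 2u + 5) = -3u^2 - 6u - 15; subtract.
Quotient: u^2 - 4u - 3, Remainder: 4u + 1


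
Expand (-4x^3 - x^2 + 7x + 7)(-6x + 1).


Distribute each term of the first polynomial:
  (-4x^3)(-6x + 1) = 24x^4 - 4x^3
  (-x^2)(-6x + 1) = 6x^3 - x^2
  (7x)(-6x + 1) = -42x^2 + 7x
  (7)(-6x + 1) = -42x + 7
Sum: 24x^4 + 2x^3 - 43x^2 - 35x + 7


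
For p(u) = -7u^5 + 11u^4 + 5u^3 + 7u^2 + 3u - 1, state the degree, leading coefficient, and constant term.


Highest power of u is 5, with coefficient -7. Constant term is -1.
Degree = 5, leading coefficient = -7, constant term = -1


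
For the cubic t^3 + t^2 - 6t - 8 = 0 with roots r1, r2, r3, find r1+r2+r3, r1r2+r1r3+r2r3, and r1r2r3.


Monic cubic t^3+bt^2+ct+d=0: sum=-b, pairwise sum=c, product=-d.
b=1, c=-6, d=-8
r1+r2+r3 = -1
r1r2+r1r3+r2r3 = -6
r1r2r3 = 8


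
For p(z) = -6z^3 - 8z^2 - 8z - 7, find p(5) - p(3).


p(5) = -997
p(3) = -265
p(5) - p(3) = -997 + 265 = -732


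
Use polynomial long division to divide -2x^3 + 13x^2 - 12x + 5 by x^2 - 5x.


(-2x^3 + 13x^2 - 12x + 5) / (x^2 - 5x)
Step 1: -2x * (x^2 - 5x) = -2x^3 + 10x^2; subtract.
Step 2: 3 * (x^2 - 5x) = 3x^2 - 15x; subtract.
Quotient: -2x + 3, Remainder: 3x + 5


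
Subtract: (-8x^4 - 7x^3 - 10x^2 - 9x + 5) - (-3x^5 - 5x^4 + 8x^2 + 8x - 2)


Distribute the minus sign:
  (-8x^4 - 7x^3 - 10x^2 - 9x + 5)
- (-3x^5 - 5x^4 + 8x^2 + 8x - 2)
Negate second polynomial: 3x^5 + 5x^4 - 8x^2 - 8x + 2
Add: 3x^5 - 3x^4 - 7x^3 - 18x^2 - 17x + 7


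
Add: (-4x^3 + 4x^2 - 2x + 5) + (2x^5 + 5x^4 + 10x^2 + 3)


Align terms by degree and add:
  -4x^3 + 4x^2 - 2x + 5
+ 2x^5 + 5x^4 + 10x^2 + 3
= 2x^5 + 5x^4 - 4x^3 + 14x^2 - 2x + 8


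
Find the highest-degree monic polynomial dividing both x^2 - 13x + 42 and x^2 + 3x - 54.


Factor each:
  x^2 - 13x + 42 = (x - 6)(x - 7)
  x^2 + 3x - 54 = (x - 6)(x + 9)
Common monic factor: x - 6


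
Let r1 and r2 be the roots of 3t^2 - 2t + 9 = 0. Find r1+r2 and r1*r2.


For at^2+bt+c=0: sum = -b/a, product = c/a.
a=3, b=-2, c=9
Sum = -(-2)/3 = 2/3
Product = (9)/3 = 3


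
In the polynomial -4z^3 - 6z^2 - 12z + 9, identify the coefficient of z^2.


Read off the coefficient of z^2: -6


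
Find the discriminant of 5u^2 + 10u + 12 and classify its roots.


D = b^2 - 4ac = (10)^2 - 4(5)(12) = 100 - 240 = -140
Since D < 0: two complex conjugate roots (no real roots)


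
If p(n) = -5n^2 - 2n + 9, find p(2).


Using direct substitution:
  -5 * (2)^2 = -20
  -2 * (2)^1 = -4
  constant: 9
Sum = -20 - 4 + 9 = -15


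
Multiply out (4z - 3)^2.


Expand (4z - 3)^2 by repeated multiplication:
= 16z^2 - 24z + 9


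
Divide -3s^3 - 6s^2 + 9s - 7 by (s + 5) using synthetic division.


Synthetic division with c = -5. Coefficients: -3, -6, 9, -7
Bring down -3.
  -3 * -5 = 15; 15 - 6 = 9
  9 * -5 = -45; -45 + 9 = -36
  -36 * -5 = 180; 180 - 7 = 173
Quotient: -3s^2 + 9s - 36, Remainder: 173


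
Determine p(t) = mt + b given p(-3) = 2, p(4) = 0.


p(t) = mt + b. Using p(-3)=2, p(4)=0:
m = (2)/(-3 - 4) = 2/-7 = -2/7
b = 2 - m*(-3) = 2 - 6/7 = 8/7
p(t) = -(2/7)t + (8/7)


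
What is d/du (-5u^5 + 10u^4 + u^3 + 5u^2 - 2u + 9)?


Apply the power rule term by term:
  d/du(-5u^5) = -25u^4
  d/du(10u^4) = 40u^3
  d/du(u^3) = 3u^2
  d/du(5u^2) = 10u
  d/du(-2u) = -2
  d/du(9) = 0
p'(u) = -25u^4 + 40u^3 + 3u^2 + 10u - 2


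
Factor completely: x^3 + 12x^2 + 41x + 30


Try integer roots (divisors of 30). x=-5: p(-5)=0.
Divide out (x + 5): quotient is x^2 + 7x + 6.
Factor the quadratic: (x + 6)(x + 1)
Result: (x + 5)(x + 6)(x + 1)


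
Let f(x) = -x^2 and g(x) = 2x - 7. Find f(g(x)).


Substitute g(x) into f:
f(g(x)) = -1*(2x - 7)^2
(2x - 7)^2 = 4x^2 - 28x + 49
Expand and combine: -4x^2 + 28x - 49


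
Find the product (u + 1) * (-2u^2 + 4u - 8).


Distribute each term of the first polynomial:
  (u)(-2u^2 + 4u - 8) = -2u^3 + 4u^2 - 8u
  (1)(-2u^2 + 4u - 8) = -2u^2 + 4u - 8
Sum: -2u^3 + 2u^2 - 4u - 8


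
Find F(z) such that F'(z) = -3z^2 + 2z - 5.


Reverse power rule on each term:
  ∫ -3z^2 dz = -z^3
  ∫ 2z dz = z^2
  ∫ -5 dz = -5z
F(z) = -z^3 + z^2 - 5z + C


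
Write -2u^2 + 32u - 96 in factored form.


Roots satisfy r1 + r2 = -b/a = 16 and r1*r2 = c/a = 48.
So r1 = 4, r2 = 12.
-2u^2 + 32u - 96 = -2(u - r1)(u - r2) = -2(u - 4)(u - 12)


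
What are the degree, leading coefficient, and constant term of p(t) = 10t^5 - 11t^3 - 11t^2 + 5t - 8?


Highest power of t is 5, with coefficient 10. Constant term is -8.
Degree = 5, leading coefficient = 10, constant term = -8


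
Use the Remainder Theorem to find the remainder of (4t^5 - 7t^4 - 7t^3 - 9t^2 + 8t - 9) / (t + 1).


By the Remainder Theorem, the remainder equals p(-1):
  4*(-1)^5 = -4
  -7*(-1)^4 = -7
  -7*(-1)^3 = 7
  -9*(-1)^2 = -9
  8*(-1)^1 = -8
  constant: -9
Sum: -4 - 7 + 7 - 9 - 8 - 9 = -30


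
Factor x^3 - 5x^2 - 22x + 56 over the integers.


Try integer roots (divisors of 56). x=-4: p(-4)=0.
Divide out (x + 4): quotient is x^2 - 9x + 14.
Factor the quadratic: (x - 2)(x - 7)
Result: (x + 4)(x - 2)(x - 7)


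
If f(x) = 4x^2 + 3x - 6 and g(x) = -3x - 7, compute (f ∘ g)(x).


Substitute g(x) into f:
f(g(x)) = 4*(-3x - 7)^2 + 3*(-3x - 7) + (-6)
(-3x - 7)^2 = 9x^2 + 42x + 49
Expand and combine: 36x^2 + 159x + 169


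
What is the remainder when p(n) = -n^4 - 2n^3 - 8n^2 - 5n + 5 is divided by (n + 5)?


By the Remainder Theorem, the remainder equals p(-5):
  -1*(-5)^4 = -625
  -2*(-5)^3 = 250
  -8*(-5)^2 = -200
  -5*(-5)^1 = 25
  constant: 5
Sum: -625 + 250 - 200 + 25 + 5 = -545


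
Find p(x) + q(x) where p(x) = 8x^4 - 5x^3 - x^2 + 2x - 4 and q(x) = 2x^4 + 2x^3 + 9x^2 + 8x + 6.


Align terms by degree and add:
  8x^4 - 5x^3 - x^2 + 2x - 4
+ 2x^4 + 2x^3 + 9x^2 + 8x + 6
= 10x^4 - 3x^3 + 8x^2 + 10x + 2


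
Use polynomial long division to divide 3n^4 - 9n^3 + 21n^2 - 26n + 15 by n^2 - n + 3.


(3n^4 - 9n^3 + 21n^2 - 26n + 15) / (n^2 - n + 3)
Step 1: 3n^2 * (n^2 - n + 3) = 3n^4 - 3n^3 + 9n^2; subtract.
Step 2: -6n * (n^2 - n + 3) = -6n^3 + 6n^2 - 18n; subtract.
Step 3: 6 * (n^2 - n + 3) = 6n^2 - 6n + 18; subtract.
Quotient: 3n^2 - 6n + 6, Remainder: -2n - 3


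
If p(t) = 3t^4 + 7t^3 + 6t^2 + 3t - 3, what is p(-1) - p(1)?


p(-1) = -4
p(1) = 16
p(-1) - p(1) = -4 - 16 = -20


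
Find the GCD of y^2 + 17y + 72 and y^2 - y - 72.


Factor each:
  y^2 + 17y + 72 = (y + 8)(y + 9)
  y^2 - y - 72 = (y + 8)(y - 9)
Common monic factor: y + 8


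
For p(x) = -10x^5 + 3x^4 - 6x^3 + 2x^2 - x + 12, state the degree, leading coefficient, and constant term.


Highest power of x is 5, with coefficient -10. Constant term is 12.
Degree = 5, leading coefficient = -10, constant term = 12


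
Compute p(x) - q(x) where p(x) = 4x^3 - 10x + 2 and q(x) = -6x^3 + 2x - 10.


Distribute the minus sign:
  (4x^3 - 10x + 2)
- (-6x^3 + 2x - 10)
Negate second polynomial: 6x^3 - 2x + 10
Add: 10x^3 - 12x + 12


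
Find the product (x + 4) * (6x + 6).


Distribute each term of the first polynomial:
  (x)(6x + 6) = 6x^2 + 6x
  (4)(6x + 6) = 24x + 24
Sum: 6x^2 + 30x + 24


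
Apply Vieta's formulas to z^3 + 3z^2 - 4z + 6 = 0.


Monic cubic z^3+bz^2+cz+d=0: sum=-b, pairwise sum=c, product=-d.
b=3, c=-4, d=6
r1+r2+r3 = -3
r1r2+r1r3+r2r3 = -4
r1r2r3 = -6


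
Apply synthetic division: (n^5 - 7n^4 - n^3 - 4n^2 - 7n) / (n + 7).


Synthetic division with c = -7. Coefficients: 1, -7, -1, -4, -7, 0
Bring down 1.
  1 * -7 = -7; -7 - 7 = -14
  -14 * -7 = 98; 98 - 1 = 97
  97 * -7 = -679; -679 - 4 = -683
  -683 * -7 = 4781; 4781 - 7 = 4774
  4774 * -7 = -33418; -33418 + 0 = -33418
Quotient: n^4 - 14n^3 + 97n^2 - 683n + 4774, Remainder: -33418


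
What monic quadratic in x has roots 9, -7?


p(x) = (x - 9)(x + 7)
Expand: x^2 - 2x - 63


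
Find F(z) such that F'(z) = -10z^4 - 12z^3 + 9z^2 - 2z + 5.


Reverse power rule on each term:
  ∫ -10z^4 dz = -2z^5
  ∫ -12z^3 dz = -3z^4
  ∫ 9z^2 dz = 3z^3
  ∫ -2z dz = -z^2
  ∫ 5 dz = 5z
F(z) = -2z^5 - 3z^4 + 3z^3 - z^2 + 5z + C


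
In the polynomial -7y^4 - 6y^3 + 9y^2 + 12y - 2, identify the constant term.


Read off the constant term: -2


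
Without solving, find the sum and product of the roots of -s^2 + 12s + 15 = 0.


For as^2+bs+c=0: sum = -b/a, product = c/a.
a=-1, b=12, c=15
Sum = -(12)/-1 = 12
Product = (15)/-1 = -15


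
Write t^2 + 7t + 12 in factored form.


Roots satisfy r1 + r2 = -b/a = -7 and r1*r2 = c/a = 12.
So r1 = -4, r2 = -3.
t^2 + 7t + 12 = (t - r1)(t - r2) = (t + 4)(t + 3)


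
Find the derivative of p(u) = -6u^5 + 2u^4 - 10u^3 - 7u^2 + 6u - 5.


Apply the power rule term by term:
  d/du(-6u^5) = -30u^4
  d/du(2u^4) = 8u^3
  d/du(-10u^3) = -30u^2
  d/du(-7u^2) = -14u
  d/du(6u) = 6
  d/du(-5) = 0
p'(u) = -30u^4 + 8u^3 - 30u^2 - 14u + 6


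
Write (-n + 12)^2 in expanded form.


Expand (-n + 12)^2 by repeated multiplication:
= n^2 - 24n + 144


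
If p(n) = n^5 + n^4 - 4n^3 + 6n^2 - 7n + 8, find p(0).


Using direct substitution:
  1 * (0)^5 = 0
  1 * (0)^4 = 0
  -4 * (0)^3 = 0
  6 * (0)^2 = 0
  -7 * (0)^1 = 0
  constant: 8
Sum = 0 + 0 + 0 + 0 + 0 + 8 = 8


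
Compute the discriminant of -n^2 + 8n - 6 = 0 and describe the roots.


D = b^2 - 4ac = (8)^2 - 4(-1)(-6) = 64 - 24 = 40
Since D > 0: two distinct irrational roots


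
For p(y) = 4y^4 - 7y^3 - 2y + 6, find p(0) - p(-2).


p(0) = 6
p(-2) = 130
p(0) - p(-2) = 6 - 130 = -124


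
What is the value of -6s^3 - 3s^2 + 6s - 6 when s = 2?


Using direct substitution:
  -6 * (2)^3 = -48
  -3 * (2)^2 = -12
  6 * (2)^1 = 12
  constant: -6
Sum = -48 - 12 + 12 - 6 = -54


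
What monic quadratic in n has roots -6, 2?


p(n) = (n + 6)(n - 2)
Expand: n^2 + 4n - 12


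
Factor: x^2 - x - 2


Roots satisfy r1 + r2 = -b/a = 1 and r1*r2 = c/a = -2.
So r1 = -1, r2 = 2.
x^2 - x - 2 = (x - r1)(x - r2) = (x + 1)(x - 2)


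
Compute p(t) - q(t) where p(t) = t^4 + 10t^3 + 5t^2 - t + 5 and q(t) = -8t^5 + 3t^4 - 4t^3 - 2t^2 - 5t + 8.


Distribute the minus sign:
  (t^4 + 10t^3 + 5t^2 - t + 5)
- (-8t^5 + 3t^4 - 4t^3 - 2t^2 - 5t + 8)
Negate second polynomial: 8t^5 - 3t^4 + 4t^3 + 2t^2 + 5t - 8
Add: 8t^5 - 2t^4 + 14t^3 + 7t^2 + 4t - 3


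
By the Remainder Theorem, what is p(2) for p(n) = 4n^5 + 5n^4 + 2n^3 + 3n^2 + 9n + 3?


By the Remainder Theorem, the remainder equals p(2):
  4*(2)^5 = 128
  5*(2)^4 = 80
  2*(2)^3 = 16
  3*(2)^2 = 12
  9*(2)^1 = 18
  constant: 3
Sum: 128 + 80 + 16 + 12 + 18 + 3 = 257


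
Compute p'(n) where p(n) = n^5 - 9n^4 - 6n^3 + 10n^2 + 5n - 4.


Apply the power rule term by term:
  d/dn(n^5) = 5n^4
  d/dn(-9n^4) = -36n^3
  d/dn(-6n^3) = -18n^2
  d/dn(10n^2) = 20n
  d/dn(5n) = 5
  d/dn(-4) = 0
p'(n) = 5n^4 - 36n^3 - 18n^2 + 20n + 5


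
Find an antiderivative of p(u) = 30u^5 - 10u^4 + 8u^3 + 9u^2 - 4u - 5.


Reverse power rule on each term:
  ∫ 30u^5 du = 5u^6
  ∫ -10u^4 du = -2u^5
  ∫ 8u^3 du = 2u^4
  ∫ 9u^2 du = 3u^3
  ∫ -4u du = -2u^2
  ∫ -5 du = -5u
F(u) = 5u^6 - 2u^5 + 2u^4 + 3u^3 - 2u^2 - 5u + C


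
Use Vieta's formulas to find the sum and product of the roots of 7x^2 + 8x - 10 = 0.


For ax^2+bx+c=0: sum = -b/a, product = c/a.
a=7, b=8, c=-10
Sum = -(8)/7 = -8/7
Product = (-10)/7 = -10/7


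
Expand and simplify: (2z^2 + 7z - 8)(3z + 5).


Distribute each term of the first polynomial:
  (2z^2)(3z + 5) = 6z^3 + 10z^2
  (7z)(3z + 5) = 21z^2 + 35z
  (-8)(3z + 5) = -24z - 40
Sum: 6z^3 + 31z^2 + 11z - 40


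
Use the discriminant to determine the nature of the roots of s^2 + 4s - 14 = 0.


D = b^2 - 4ac = (4)^2 - 4(1)(-14) = 16 + 56 = 72
Since D > 0: two distinct irrational roots


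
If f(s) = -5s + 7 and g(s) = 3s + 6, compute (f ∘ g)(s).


Substitute g(s) into f:
f(g(s)) = -5*(3s + 6) + 7
Expand and combine: -15s - 23


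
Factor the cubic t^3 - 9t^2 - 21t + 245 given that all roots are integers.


Try integer roots (divisors of 245). t=7: p(7)=0.
Divide out (t - 7): quotient is t^2 - 2t - 35.
Factor the quadratic: (t - 7)(t + 5)
Result: (t - 7)(t - 7)(t + 5)


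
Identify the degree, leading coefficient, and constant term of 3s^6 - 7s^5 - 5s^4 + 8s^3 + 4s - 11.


Highest power of s is 6, with coefficient 3. Constant term is -11.
Degree = 6, leading coefficient = 3, constant term = -11


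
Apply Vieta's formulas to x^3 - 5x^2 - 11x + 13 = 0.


Monic cubic x^3+bx^2+cx+d=0: sum=-b, pairwise sum=c, product=-d.
b=-5, c=-11, d=13
r1+r2+r3 = 5
r1r2+r1r3+r2r3 = -11
r1r2r3 = -13


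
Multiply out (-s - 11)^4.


Expand (-s - 11)^4 by repeated multiplication:
  (-s - 11)^2 = s^2 + 22s + 121
  (-s - 11)^3 = -s^3 - 33s^2 - 363s - 1331
= s^4 + 44s^3 + 726s^2 + 5324s + 14641


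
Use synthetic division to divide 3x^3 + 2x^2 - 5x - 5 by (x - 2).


Synthetic division with c = 2. Coefficients: 3, 2, -5, -5
Bring down 3.
  3 * 2 = 6; 6 + 2 = 8
  8 * 2 = 16; 16 - 5 = 11
  11 * 2 = 22; 22 - 5 = 17
Quotient: 3x^2 + 8x + 11, Remainder: 17
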